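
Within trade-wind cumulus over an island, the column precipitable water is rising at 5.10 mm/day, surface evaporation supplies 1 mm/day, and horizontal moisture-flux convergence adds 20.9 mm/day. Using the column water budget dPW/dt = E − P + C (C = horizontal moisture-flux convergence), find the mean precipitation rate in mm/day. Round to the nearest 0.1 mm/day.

dPW/dt = +5.10 mm/day.
P = E + C − dPW/dt = 1 + (20.9) − (+5.10) = 16.8 mm/day.

P ≈ 16.8 mm/day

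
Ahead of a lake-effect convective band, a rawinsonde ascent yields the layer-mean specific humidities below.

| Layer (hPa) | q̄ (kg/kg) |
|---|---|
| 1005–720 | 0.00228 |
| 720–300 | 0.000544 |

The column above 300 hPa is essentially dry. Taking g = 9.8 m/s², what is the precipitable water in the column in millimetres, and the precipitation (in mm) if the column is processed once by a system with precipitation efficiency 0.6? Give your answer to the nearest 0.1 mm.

PW ≈ 9.0 mm; precipitation ≈ 5.4 mm

Precipitable water is the column-integrated vapour mass per unit area: PW = (1/g) Σ q̄ Δp, with q in kg/kg and Δp in Pa (1 kg/m² of water = 1 mm).
Layer 1005–720 hPa: Δp = 285 hPa = 28500 Pa, q̄ = 0.00228 kg/kg → 0.00228 × 28500 / 9.8 = 6.63 mm
Layer 720–300 hPa: Δp = 420 hPa = 42000 Pa, q̄ = 0.000544 kg/kg → 0.000544 × 42000 / 9.8 = 2.33 mm
PW = 6.63 + 2.33 = 8.96 ≈ 9.0 mm.
Precipitation = ε × PW = 0.6 × 9.0 = 5.4 mm.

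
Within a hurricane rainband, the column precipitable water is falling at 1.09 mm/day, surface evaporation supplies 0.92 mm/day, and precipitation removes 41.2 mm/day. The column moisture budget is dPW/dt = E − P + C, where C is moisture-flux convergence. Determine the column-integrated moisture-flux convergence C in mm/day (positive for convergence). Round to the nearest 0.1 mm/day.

dPW/dt = -1.09 mm/day.
C = dPW/dt − E + P = (-1.09) − 0.92 + 41.2 = 39.2 mm/day.

C ≈ 39.2 mm/day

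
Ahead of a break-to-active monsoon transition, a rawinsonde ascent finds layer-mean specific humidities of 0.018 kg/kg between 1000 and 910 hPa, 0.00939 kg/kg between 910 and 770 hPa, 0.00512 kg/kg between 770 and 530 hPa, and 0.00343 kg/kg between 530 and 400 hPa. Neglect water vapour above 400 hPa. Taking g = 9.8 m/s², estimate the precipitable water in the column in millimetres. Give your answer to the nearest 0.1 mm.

PW ≈ 47.0 mm

Precipitable water is the column-integrated vapour mass per unit area: PW = (1/g) Σ q̄ Δp, with q in kg/kg and Δp in Pa (1 kg/m² of water = 1 mm).
Layer 1000–910 hPa: Δp = 90 hPa = 9000 Pa, q̄ = 0.018 kg/kg → 0.018 × 9000 / 9.8 = 16.53 mm
Layer 910–770 hPa: Δp = 140 hPa = 14000 Pa, q̄ = 0.00939 kg/kg → 0.00939 × 14000 / 9.8 = 13.41 mm
Layer 770–530 hPa: Δp = 240 hPa = 24000 Pa, q̄ = 0.00512 kg/kg → 0.00512 × 24000 / 9.8 = 12.54 mm
Layer 530–400 hPa: Δp = 130 hPa = 13000 Pa, q̄ = 0.00343 kg/kg → 0.00343 × 13000 / 9.8 = 4.55 mm
PW = 16.53 + 13.41 + 12.54 + 4.55 = 47.03 ≈ 47.0 mm.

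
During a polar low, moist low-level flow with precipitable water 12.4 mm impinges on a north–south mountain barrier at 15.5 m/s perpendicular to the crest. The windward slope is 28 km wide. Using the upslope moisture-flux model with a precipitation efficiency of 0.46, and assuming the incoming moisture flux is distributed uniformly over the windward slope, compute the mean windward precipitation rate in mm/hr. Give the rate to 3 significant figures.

R ≈ 11.4 mm/hr

Incoming column moisture flux per unit ridge length: F = V × PW = 15.5 × 12.4 = 192.2 mm·m/s.
Spread over the 28 km slope with efficiency ε = 0.46: R = ε·F/W = 0.46 × 192.2 / 28000 m = 3.158e-03 mm/s.
R = 3.158e-03 × 3600 = 11.4 mm/hr.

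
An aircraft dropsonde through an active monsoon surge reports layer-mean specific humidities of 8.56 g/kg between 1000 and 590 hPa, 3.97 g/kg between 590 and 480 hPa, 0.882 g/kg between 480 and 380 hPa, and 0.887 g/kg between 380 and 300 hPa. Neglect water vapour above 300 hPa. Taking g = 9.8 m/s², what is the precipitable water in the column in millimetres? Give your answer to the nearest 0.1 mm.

PW ≈ 41.9 mm

Precipitable water is the column-integrated vapour mass per unit area: PW = (1/g) Σ q̄ Δp, with q in kg/kg and Δp in Pa (1 kg/m² of water = 1 mm).
Layer 1000–590 hPa: Δp = 410 hPa = 41000 Pa, q̄ = 0.00856 kg/kg → 0.00856 × 41000 / 9.8 = 35.81 mm
Layer 590–480 hPa: Δp = 110 hPa = 11000 Pa, q̄ = 0.00397 kg/kg → 0.00397 × 11000 / 9.8 = 4.46 mm
Layer 480–380 hPa: Δp = 100 hPa = 10000 Pa, q̄ = 0.000882 kg/kg → 0.000882 × 10000 / 9.8 = 0.90 mm
Layer 380–300 hPa: Δp = 80 hPa = 8000 Pa, q̄ = 0.000887 kg/kg → 0.000887 × 8000 / 9.8 = 0.72 mm
PW = 35.81 + 4.46 + 0.90 + 0.72 = 41.89 ≈ 41.9 mm.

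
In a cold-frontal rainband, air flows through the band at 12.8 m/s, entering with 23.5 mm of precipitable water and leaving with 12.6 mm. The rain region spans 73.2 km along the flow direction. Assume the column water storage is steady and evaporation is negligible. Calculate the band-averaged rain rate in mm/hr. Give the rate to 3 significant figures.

R ≈ 6.86 mm/hr

Column moisture flux per unit crosswind length is F = V × PW.
Inflow: F_in = 12.8 × 23.5 = 300.8 mm·m/s
Outflow: F_out = 12.8 × 12.6 = 161.28 mm·m/s
Steady-state rate R = (F_in − F_out)/L = (300.8 − 161.28) / 73200 m = 1.906e-03 mm/s.
R = 1.906e-03 × 3600 = 6.86 mm/hr.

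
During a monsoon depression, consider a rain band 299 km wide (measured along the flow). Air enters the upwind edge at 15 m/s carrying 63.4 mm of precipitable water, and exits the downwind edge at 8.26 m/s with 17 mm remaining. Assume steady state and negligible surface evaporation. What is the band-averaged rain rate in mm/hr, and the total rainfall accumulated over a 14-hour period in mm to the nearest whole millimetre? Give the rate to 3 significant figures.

Column moisture flux per unit crosswind length is F = V × PW.
Inflow: F_in = 15 × 63.4 = 951 mm·m/s
Outflow: F_out = 8.26 × 17 = 140.42 mm·m/s
Steady-state rate R = (F_in − F_out)/L = (951 − 140.42) / 299000 m = 2.711e-03 mm/s.
R = 2.711e-03 × 3600 = 9.76 mm/hr.
Over 14 h: total = 9.76 × 14 = 136.64 ≈ 137 mm.

R ≈ 9.76 mm/hr; total ≈ 137 mm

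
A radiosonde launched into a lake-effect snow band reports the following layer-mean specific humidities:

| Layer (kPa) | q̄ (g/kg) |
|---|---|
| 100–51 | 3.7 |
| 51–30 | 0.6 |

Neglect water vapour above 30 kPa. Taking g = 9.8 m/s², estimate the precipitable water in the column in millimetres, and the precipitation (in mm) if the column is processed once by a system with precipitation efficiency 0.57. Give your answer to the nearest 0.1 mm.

Precipitable water is the column-integrated vapour mass per unit area: PW = (1/g) Σ q̄ Δp, with q in kg/kg and Δp in Pa (1 kg/m² of water = 1 mm).
Layer 100–51 kPa: Δp = 490 hPa = 49000 Pa, q̄ = 0.0037 kg/kg → 0.0037 × 49000 / 9.8 = 18.50 mm
Layer 51–30 kPa: Δp = 210 hPa = 21000 Pa, q̄ = 0.0006 kg/kg → 0.0006 × 21000 / 9.8 = 1.29 mm
PW = 18.50 + 1.29 = 19.79 ≈ 19.8 mm.
Precipitation = ε × PW = 0.57 × 19.8 = 11.3 mm.

PW ≈ 19.8 mm; precipitation ≈ 11.3 mm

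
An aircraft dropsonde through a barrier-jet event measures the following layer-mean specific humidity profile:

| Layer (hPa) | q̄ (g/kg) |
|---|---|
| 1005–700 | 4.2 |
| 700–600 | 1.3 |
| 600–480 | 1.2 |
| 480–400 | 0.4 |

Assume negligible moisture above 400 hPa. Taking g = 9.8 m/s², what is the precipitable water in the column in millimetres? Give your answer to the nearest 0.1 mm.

Precipitable water is the column-integrated vapour mass per unit area: PW = (1/g) Σ q̄ Δp, with q in kg/kg and Δp in Pa (1 kg/m² of water = 1 mm).
Layer 1005–700 hPa: Δp = 305 hPa = 30500 Pa, q̄ = 0.0042 kg/kg → 0.0042 × 30500 / 9.8 = 13.07 mm
Layer 700–600 hPa: Δp = 100 hPa = 10000 Pa, q̄ = 0.0013 kg/kg → 0.0013 × 10000 / 9.8 = 1.33 mm
Layer 600–480 hPa: Δp = 120 hPa = 12000 Pa, q̄ = 0.0012 kg/kg → 0.0012 × 12000 / 9.8 = 1.47 mm
Layer 480–400 hPa: Δp = 80 hPa = 8000 Pa, q̄ = 0.0004 kg/kg → 0.0004 × 8000 / 9.8 = 0.33 mm
PW = 13.07 + 1.33 + 1.47 + 0.33 = 16.20 ≈ 16.2 mm.

PW ≈ 16.2 mm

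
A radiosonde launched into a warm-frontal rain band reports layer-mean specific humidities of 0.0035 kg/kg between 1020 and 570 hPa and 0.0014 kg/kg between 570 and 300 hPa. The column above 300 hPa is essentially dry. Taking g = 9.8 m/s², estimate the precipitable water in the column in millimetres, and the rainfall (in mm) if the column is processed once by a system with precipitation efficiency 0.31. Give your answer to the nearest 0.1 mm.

PW ≈ 19.9 mm; rainfall ≈ 6.2 mm

Precipitable water is the column-integrated vapour mass per unit area: PW = (1/g) Σ q̄ Δp, with q in kg/kg and Δp in Pa (1 kg/m² of water = 1 mm).
Layer 1020–570 hPa: Δp = 450 hPa = 45000 Pa, q̄ = 0.0035 kg/kg → 0.0035 × 45000 / 9.8 = 16.07 mm
Layer 570–300 hPa: Δp = 270 hPa = 27000 Pa, q̄ = 0.0014 kg/kg → 0.0014 × 27000 / 9.8 = 3.86 mm
PW = 16.07 + 3.86 = 19.93 ≈ 19.9 mm.
Rainfall = ε × PW = 0.31 × 19.9 = 6.2 mm.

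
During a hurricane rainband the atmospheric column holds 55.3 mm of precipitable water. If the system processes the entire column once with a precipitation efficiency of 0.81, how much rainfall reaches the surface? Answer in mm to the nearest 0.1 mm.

rainfall ≈ 44.8 mm

Rainfall = ε × PW = 0.81 × 55.3 = 44.8 mm.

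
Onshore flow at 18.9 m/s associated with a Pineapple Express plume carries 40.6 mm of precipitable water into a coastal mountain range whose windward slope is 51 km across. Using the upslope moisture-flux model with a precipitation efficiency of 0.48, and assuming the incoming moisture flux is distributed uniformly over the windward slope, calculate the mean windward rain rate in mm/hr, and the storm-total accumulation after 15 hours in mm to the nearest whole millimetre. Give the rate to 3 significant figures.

Incoming column moisture flux per unit ridge length: F = V × PW = 18.9 × 40.6 = 767.34 mm·m/s.
Spread over the 51 km slope with efficiency ε = 0.48: R = ε·F/W = 0.48 × 767.34 / 51000 m = 7.222e-03 mm/s.
R = 7.222e-03 × 3600 = 26.0 mm/hr.
Over 15 h: total = 26.0 × 15 = 390 mm.

R ≈ 26.0 mm/hr; total ≈ 390 mm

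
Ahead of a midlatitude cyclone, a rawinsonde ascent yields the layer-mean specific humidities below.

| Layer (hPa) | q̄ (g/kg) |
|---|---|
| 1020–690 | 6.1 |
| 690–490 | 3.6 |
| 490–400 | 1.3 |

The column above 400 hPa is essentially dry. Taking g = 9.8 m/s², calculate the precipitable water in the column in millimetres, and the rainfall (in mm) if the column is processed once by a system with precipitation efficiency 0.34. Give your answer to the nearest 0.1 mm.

Precipitable water is the column-integrated vapour mass per unit area: PW = (1/g) Σ q̄ Δp, with q in kg/kg and Δp in Pa (1 kg/m² of water = 1 mm).
Layer 1020–690 hPa: Δp = 330 hPa = 33000 Pa, q̄ = 0.0061 kg/kg → 0.0061 × 33000 / 9.8 = 20.54 mm
Layer 690–490 hPa: Δp = 200 hPa = 20000 Pa, q̄ = 0.0036 kg/kg → 0.0036 × 20000 / 9.8 = 7.35 mm
Layer 490–400 hPa: Δp = 90 hPa = 9000 Pa, q̄ = 0.0013 kg/kg → 0.0013 × 9000 / 9.8 = 1.19 mm
PW = 20.54 + 7.35 + 1.19 = 29.08 ≈ 29.1 mm.
Rainfall = ε × PW = 0.34 × 29.1 = 9.9 mm.

PW ≈ 29.1 mm; rainfall ≈ 9.9 mm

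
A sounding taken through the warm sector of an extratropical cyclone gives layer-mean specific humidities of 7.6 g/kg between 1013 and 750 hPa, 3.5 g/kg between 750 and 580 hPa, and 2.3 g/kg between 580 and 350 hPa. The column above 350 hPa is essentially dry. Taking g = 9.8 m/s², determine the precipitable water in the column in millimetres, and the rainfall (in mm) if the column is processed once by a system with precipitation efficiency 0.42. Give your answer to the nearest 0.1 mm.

Precipitable water is the column-integrated vapour mass per unit area: PW = (1/g) Σ q̄ Δp, with q in kg/kg and Δp in Pa (1 kg/m² of water = 1 mm).
Layer 1013–750 hPa: Δp = 263 hPa = 26300 Pa, q̄ = 0.0076 kg/kg → 0.0076 × 26300 / 9.8 = 20.40 mm
Layer 750–580 hPa: Δp = 170 hPa = 17000 Pa, q̄ = 0.0035 kg/kg → 0.0035 × 17000 / 9.8 = 6.07 mm
Layer 580–350 hPa: Δp = 230 hPa = 23000 Pa, q̄ = 0.0023 kg/kg → 0.0023 × 23000 / 9.8 = 5.40 mm
PW = 20.40 + 6.07 + 5.40 = 31.87 ≈ 31.9 mm.
Rainfall = ε × PW = 0.42 × 31.9 = 13.4 mm.

PW ≈ 31.9 mm; rainfall ≈ 13.4 mm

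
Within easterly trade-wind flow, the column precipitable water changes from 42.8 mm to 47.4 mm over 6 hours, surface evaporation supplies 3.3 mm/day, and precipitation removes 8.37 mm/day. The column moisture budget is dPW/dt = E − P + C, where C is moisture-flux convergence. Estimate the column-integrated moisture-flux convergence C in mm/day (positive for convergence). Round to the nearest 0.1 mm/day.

C ≈ 23.5 mm/day

dPW/dt = (47.4 − 42.8) mm / (6/24 day) = +18.400 mm/day.
C = dPW/dt − E + P = (+18.400) − 3.3 + 8.37 = 23.5 mm/day.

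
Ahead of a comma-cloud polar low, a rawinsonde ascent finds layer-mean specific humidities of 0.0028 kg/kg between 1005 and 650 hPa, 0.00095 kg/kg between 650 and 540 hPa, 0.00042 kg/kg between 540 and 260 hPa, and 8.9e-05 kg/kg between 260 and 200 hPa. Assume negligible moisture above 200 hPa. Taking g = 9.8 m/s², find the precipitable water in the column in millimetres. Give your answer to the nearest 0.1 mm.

PW ≈ 12.5 mm

Precipitable water is the column-integrated vapour mass per unit area: PW = (1/g) Σ q̄ Δp, with q in kg/kg and Δp in Pa (1 kg/m² of water = 1 mm).
Layer 1005–650 hPa: Δp = 355 hPa = 35500 Pa, q̄ = 0.0028 kg/kg → 0.0028 × 35500 / 9.8 = 10.14 mm
Layer 650–540 hPa: Δp = 110 hPa = 11000 Pa, q̄ = 0.00095 kg/kg → 0.00095 × 11000 / 9.8 = 1.07 mm
Layer 540–260 hPa: Δp = 280 hPa = 28000 Pa, q̄ = 0.00042 kg/kg → 0.00042 × 28000 / 9.8 = 1.20 mm
Layer 260–200 hPa: Δp = 60 hPa = 6000 Pa, q̄ = 8.9e-05 kg/kg → 8.9e-05 × 6000 / 9.8 = 0.05 mm
PW = 10.14 + 1.07 + 1.20 + 0.05 = 12.46 ≈ 12.5 mm.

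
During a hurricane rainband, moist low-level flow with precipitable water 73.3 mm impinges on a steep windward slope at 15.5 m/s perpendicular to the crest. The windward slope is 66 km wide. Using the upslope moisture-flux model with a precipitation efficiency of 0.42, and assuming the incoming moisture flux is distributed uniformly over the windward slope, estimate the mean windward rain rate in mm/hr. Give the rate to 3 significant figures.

R ≈ 26.0 mm/hr

Incoming column moisture flux per unit ridge length: F = V × PW = 15.5 × 73.3 = 1136.15 mm·m/s.
Spread over the 66 km slope with efficiency ε = 0.42: R = ε·F/W = 0.42 × 1136.15 / 66000 m = 7.230e-03 mm/s.
R = 7.230e-03 × 3600 = 26.0 mm/hr.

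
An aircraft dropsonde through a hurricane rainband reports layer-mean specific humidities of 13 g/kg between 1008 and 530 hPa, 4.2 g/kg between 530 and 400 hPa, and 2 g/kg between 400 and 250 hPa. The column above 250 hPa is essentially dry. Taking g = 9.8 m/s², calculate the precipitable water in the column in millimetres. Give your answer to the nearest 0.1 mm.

Precipitable water is the column-integrated vapour mass per unit area: PW = (1/g) Σ q̄ Δp, with q in kg/kg and Δp in Pa (1 kg/m² of water = 1 mm).
Layer 1008–530 hPa: Δp = 478 hPa = 47800 Pa, q̄ = 0.013 kg/kg → 0.013 × 47800 / 9.8 = 63.41 mm
Layer 530–400 hPa: Δp = 130 hPa = 13000 Pa, q̄ = 0.0042 kg/kg → 0.0042 × 13000 / 9.8 = 5.57 mm
Layer 400–250 hPa: Δp = 150 hPa = 15000 Pa, q̄ = 0.002 kg/kg → 0.002 × 15000 / 9.8 = 3.06 mm
PW = 63.41 + 5.57 + 3.06 = 72.04 ≈ 72.0 mm.

PW ≈ 72.0 mm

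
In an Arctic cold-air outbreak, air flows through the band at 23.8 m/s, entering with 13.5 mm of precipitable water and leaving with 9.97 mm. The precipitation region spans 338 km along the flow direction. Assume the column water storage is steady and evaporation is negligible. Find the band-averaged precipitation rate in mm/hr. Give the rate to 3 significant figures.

Column moisture flux per unit crosswind length is F = V × PW.
Inflow: F_in = 23.8 × 13.5 = 321.3 mm·m/s
Outflow: F_out = 23.8 × 9.97 = 237.286 mm·m/s
Steady-state rate R = (F_in − F_out)/L = (321.3 − 237.286) / 338000 m = 2.486e-04 mm/s.
R = 2.486e-04 × 3600 = 0.895 mm/hr.

R ≈ 0.895 mm/hr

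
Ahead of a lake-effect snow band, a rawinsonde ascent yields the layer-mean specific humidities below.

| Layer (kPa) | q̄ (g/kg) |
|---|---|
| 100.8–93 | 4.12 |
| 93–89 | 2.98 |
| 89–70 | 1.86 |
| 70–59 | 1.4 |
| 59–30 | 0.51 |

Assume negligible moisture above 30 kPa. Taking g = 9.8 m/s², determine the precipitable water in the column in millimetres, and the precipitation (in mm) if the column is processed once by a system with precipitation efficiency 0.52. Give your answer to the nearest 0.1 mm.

Precipitable water is the column-integrated vapour mass per unit area: PW = (1/g) Σ q̄ Δp, with q in kg/kg and Δp in Pa (1 kg/m² of water = 1 mm).
Layer 100.8–93 kPa: Δp = 78 hPa = 7800 Pa, q̄ = 0.00412 kg/kg → 0.00412 × 7800 / 9.8 = 3.28 mm
Layer 93–89 kPa: Δp = 40 hPa = 4000 Pa, q̄ = 0.00298 kg/kg → 0.00298 × 4000 / 9.8 = 1.22 mm
Layer 89–70 kPa: Δp = 190 hPa = 19000 Pa, q̄ = 0.00186 kg/kg → 0.00186 × 19000 / 9.8 = 3.61 mm
Layer 70–59 kPa: Δp = 110 hPa = 11000 Pa, q̄ = 0.0014 kg/kg → 0.0014 × 11000 / 9.8 = 1.57 mm
Layer 59–30 kPa: Δp = 290 hPa = 29000 Pa, q̄ = 0.00051 kg/kg → 0.00051 × 29000 / 9.8 = 1.51 mm
PW = 3.28 + 1.22 + 3.61 + 1.57 + 1.51 = 11.19 ≈ 11.2 mm.
Precipitation = ε × PW = 0.52 × 11.2 = 5.8 mm.

PW ≈ 11.2 mm; precipitation ≈ 5.8 mm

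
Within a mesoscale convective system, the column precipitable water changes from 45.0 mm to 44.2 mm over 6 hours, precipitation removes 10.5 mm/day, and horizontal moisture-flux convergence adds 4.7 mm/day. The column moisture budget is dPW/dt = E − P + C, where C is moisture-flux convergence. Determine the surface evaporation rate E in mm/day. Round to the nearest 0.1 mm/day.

dPW/dt = (44.2 − 45.0) mm / (6/24 day) = -3.200 mm/day.
E = dPW/dt + P − C = (-3.200) + 10.5 − (4.7) = 2.6 mm/day.

E ≈ 2.6 mm/day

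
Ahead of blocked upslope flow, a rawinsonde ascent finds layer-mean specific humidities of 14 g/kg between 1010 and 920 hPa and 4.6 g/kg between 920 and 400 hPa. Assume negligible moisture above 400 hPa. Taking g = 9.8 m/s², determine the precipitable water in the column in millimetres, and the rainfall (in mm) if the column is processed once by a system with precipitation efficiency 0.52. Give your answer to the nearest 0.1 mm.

PW ≈ 37.3 mm; rainfall ≈ 19.4 mm

Precipitable water is the column-integrated vapour mass per unit area: PW = (1/g) Σ q̄ Δp, with q in kg/kg and Δp in Pa (1 kg/m² of water = 1 mm).
Layer 1010–920 hPa: Δp = 90 hPa = 9000 Pa, q̄ = 0.014 kg/kg → 0.014 × 9000 / 9.8 = 12.86 mm
Layer 920–400 hPa: Δp = 520 hPa = 52000 Pa, q̄ = 0.0046 kg/kg → 0.0046 × 52000 / 9.8 = 24.41 mm
PW = 12.86 + 24.41 = 37.27 ≈ 37.3 mm.
Rainfall = ε × PW = 0.52 × 37.3 = 19.4 mm.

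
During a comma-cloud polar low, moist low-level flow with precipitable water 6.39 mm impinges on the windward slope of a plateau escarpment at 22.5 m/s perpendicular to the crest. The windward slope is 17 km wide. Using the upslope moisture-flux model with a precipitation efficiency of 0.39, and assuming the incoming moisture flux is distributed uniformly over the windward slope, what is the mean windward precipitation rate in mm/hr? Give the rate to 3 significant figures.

R ≈ 11.9 mm/hr

Incoming column moisture flux per unit ridge length: F = V × PW = 22.5 × 6.39 = 143.775 mm·m/s.
Spread over the 17 km slope with efficiency ε = 0.39: R = ε·F/W = 0.39 × 143.775 / 17000 m = 3.298e-03 mm/s.
R = 3.298e-03 × 3600 = 11.9 mm/hr.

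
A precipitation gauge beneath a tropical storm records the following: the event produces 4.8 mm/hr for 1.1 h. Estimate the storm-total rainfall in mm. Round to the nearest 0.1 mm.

total ≈ 5.3 mm

Total = Σ Rᵢ Δtᵢ = 4.8 × 1.1
      = 5.28 = 5.3 mm.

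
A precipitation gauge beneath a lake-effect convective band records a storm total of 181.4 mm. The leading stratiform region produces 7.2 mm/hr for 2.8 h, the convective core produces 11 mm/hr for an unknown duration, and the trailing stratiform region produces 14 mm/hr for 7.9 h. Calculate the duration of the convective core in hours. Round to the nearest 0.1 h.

Known phases: 7.2 × 2.8 + 14 × 7.9 = 20.16 + 110.6 = 130.76 mm.
Remaining depth = 181.4 − 130.76 = 50.64 mm.
Duration = 50.64 / 11 = 4.6 h.

duration ≈ 4.6 h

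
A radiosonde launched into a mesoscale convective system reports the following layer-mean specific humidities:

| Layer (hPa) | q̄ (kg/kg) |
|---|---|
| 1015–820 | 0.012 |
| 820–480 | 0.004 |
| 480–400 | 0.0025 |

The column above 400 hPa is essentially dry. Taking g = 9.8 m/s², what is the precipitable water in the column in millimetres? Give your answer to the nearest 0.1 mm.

Precipitable water is the column-integrated vapour mass per unit area: PW = (1/g) Σ q̄ Δp, with q in kg/kg and Δp in Pa (1 kg/m² of water = 1 mm).
Layer 1015–820 hPa: Δp = 195 hPa = 19500 Pa, q̄ = 0.012 kg/kg → 0.012 × 19500 / 9.8 = 23.88 mm
Layer 820–480 hPa: Δp = 340 hPa = 34000 Pa, q̄ = 0.004 kg/kg → 0.004 × 34000 / 9.8 = 13.88 mm
Layer 480–400 hPa: Δp = 80 hPa = 8000 Pa, q̄ = 0.0025 kg/kg → 0.0025 × 8000 / 9.8 = 2.04 mm
PW = 23.88 + 13.88 + 2.04 = 39.80 ≈ 39.8 mm.

PW ≈ 39.8 mm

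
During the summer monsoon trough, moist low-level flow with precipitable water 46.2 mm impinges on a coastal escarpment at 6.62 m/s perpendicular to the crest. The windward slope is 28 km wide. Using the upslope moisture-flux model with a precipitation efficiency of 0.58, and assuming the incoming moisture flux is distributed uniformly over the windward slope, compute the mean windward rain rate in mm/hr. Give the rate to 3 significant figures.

R ≈ 22.8 mm/hr

Incoming column moisture flux per unit ridge length: F = V × PW = 6.62 × 46.2 = 305.844 mm·m/s.
Spread over the 28 km slope with efficiency ε = 0.58: R = ε·F/W = 0.58 × 305.844 / 28000 m = 6.335e-03 mm/s.
R = 6.335e-03 × 3600 = 22.8 mm/hr.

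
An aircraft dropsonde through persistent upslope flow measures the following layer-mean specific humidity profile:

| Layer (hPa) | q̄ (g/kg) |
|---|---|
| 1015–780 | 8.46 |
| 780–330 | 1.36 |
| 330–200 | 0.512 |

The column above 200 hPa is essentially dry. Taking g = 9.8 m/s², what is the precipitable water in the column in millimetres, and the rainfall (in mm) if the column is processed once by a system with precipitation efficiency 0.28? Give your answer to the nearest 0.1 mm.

PW ≈ 27.2 mm; rainfall ≈ 7.6 mm

Precipitable water is the column-integrated vapour mass per unit area: PW = (1/g) Σ q̄ Δp, with q in kg/kg and Δp in Pa (1 kg/m² of water = 1 mm).
Layer 1015–780 hPa: Δp = 235 hPa = 23500 Pa, q̄ = 0.00846 kg/kg → 0.00846 × 23500 / 9.8 = 20.29 mm
Layer 780–330 hPa: Δp = 450 hPa = 45000 Pa, q̄ = 0.00136 kg/kg → 0.00136 × 45000 / 9.8 = 6.24 mm
Layer 330–200 hPa: Δp = 130 hPa = 13000 Pa, q̄ = 0.000512 kg/kg → 0.000512 × 13000 / 9.8 = 0.68 mm
PW = 20.29 + 6.24 + 0.68 = 27.21 ≈ 27.2 mm.
Rainfall = ε × PW = 0.28 × 27.2 = 7.6 mm.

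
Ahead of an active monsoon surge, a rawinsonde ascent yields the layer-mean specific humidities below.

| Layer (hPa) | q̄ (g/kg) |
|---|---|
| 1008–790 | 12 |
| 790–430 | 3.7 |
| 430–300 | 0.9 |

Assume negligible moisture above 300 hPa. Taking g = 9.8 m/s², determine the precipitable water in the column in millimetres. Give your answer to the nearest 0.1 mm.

Precipitable water is the column-integrated vapour mass per unit area: PW = (1/g) Σ q̄ Δp, with q in kg/kg and Δp in Pa (1 kg/m² of water = 1 mm).
Layer 1008–790 hPa: Δp = 218 hPa = 21800 Pa, q̄ = 0.012 kg/kg → 0.012 × 21800 / 9.8 = 26.69 mm
Layer 790–430 hPa: Δp = 360 hPa = 36000 Pa, q̄ = 0.0037 kg/kg → 0.0037 × 36000 / 9.8 = 13.59 mm
Layer 430–300 hPa: Δp = 130 hPa = 13000 Pa, q̄ = 0.0009 kg/kg → 0.0009 × 13000 / 9.8 = 1.19 mm
PW = 26.69 + 13.59 + 1.19 = 41.47 ≈ 41.5 mm.

PW ≈ 41.5 mm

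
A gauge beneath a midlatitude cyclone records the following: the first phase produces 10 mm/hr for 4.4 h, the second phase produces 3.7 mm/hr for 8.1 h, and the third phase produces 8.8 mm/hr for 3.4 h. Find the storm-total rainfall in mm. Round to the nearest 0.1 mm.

Total = Σ Rᵢ Δtᵢ = 10 × 4.4 + 3.7 × 8.1 + 8.8 × 3.4
      = 44 + 29.97 + 29.92 = 103.9 mm.

total ≈ 103.9 mm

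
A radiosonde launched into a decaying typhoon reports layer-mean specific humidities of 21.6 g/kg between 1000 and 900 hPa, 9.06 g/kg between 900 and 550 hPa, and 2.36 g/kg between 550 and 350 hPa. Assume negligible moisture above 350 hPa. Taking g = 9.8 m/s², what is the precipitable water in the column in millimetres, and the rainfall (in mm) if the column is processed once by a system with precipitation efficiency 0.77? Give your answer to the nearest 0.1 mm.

PW ≈ 59.2 mm; rainfall ≈ 45.6 mm

Precipitable water is the column-integrated vapour mass per unit area: PW = (1/g) Σ q̄ Δp, with q in kg/kg and Δp in Pa (1 kg/m² of water = 1 mm).
Layer 1000–900 hPa: Δp = 100 hPa = 10000 Pa, q̄ = 0.0216 kg/kg → 0.0216 × 10000 / 9.8 = 22.04 mm
Layer 900–550 hPa: Δp = 350 hPa = 35000 Pa, q̄ = 0.00906 kg/kg → 0.00906 × 35000 / 9.8 = 32.36 mm
Layer 550–350 hPa: Δp = 200 hPa = 20000 Pa, q̄ = 0.00236 kg/kg → 0.00236 × 20000 / 9.8 = 4.82 mm
PW = 22.04 + 32.36 + 4.82 = 59.22 ≈ 59.2 mm.
Rainfall = ε × PW = 0.77 × 59.2 = 45.6 mm.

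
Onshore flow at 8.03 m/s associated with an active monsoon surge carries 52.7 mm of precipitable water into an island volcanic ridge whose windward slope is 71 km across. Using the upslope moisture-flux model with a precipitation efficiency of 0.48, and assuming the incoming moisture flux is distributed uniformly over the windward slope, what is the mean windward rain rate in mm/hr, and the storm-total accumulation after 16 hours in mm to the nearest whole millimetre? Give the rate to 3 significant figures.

R ≈ 10.3 mm/hr; total ≈ 165 mm

Incoming column moisture flux per unit ridge length: F = V × PW = 8.03 × 52.7 = 423.181 mm·m/s.
Spread over the 71 km slope with efficiency ε = 0.48: R = ε·F/W = 0.48 × 423.181 / 71000 m = 2.861e-03 mm/s.
R = 2.861e-03 × 3600 = 10.3 mm/hr.
Over 16 h: total = 10.3 × 16 = 164.8 ≈ 165 mm.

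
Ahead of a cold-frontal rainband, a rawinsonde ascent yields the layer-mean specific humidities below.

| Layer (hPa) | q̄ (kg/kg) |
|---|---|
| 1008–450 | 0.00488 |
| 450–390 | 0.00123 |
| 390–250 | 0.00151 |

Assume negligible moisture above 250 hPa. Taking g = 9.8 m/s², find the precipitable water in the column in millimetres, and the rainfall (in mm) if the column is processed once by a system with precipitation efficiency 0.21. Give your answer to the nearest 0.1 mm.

PW ≈ 30.7 mm; rainfall ≈ 6.4 mm

Precipitable water is the column-integrated vapour mass per unit area: PW = (1/g) Σ q̄ Δp, with q in kg/kg and Δp in Pa (1 kg/m² of water = 1 mm).
Layer 1008–450 hPa: Δp = 558 hPa = 55800 Pa, q̄ = 0.00488 kg/kg → 0.00488 × 55800 / 9.8 = 27.79 mm
Layer 450–390 hPa: Δp = 60 hPa = 6000 Pa, q̄ = 0.00123 kg/kg → 0.00123 × 6000 / 9.8 = 0.75 mm
Layer 390–250 hPa: Δp = 140 hPa = 14000 Pa, q̄ = 0.00151 kg/kg → 0.00151 × 14000 / 9.8 = 2.16 mm
PW = 27.79 + 0.75 + 2.16 = 30.70 ≈ 30.7 mm.
Rainfall = ε × PW = 0.21 × 30.7 = 6.4 mm.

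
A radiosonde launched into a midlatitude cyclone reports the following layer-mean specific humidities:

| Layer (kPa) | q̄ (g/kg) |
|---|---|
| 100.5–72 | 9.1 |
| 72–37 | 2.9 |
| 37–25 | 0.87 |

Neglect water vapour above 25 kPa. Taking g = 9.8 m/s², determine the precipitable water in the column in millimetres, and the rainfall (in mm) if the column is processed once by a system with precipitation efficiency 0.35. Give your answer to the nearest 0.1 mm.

Precipitable water is the column-integrated vapour mass per unit area: PW = (1/g) Σ q̄ Δp, with q in kg/kg and Δp in Pa (1 kg/m² of water = 1 mm).
Layer 100.5–72 kPa: Δp = 285 hPa = 28500 Pa, q̄ = 0.0091 kg/kg → 0.0091 × 28500 / 9.8 = 26.46 mm
Layer 72–37 kPa: Δp = 350 hPa = 35000 Pa, q̄ = 0.0029 kg/kg → 0.0029 × 35000 / 9.8 = 10.36 mm
Layer 37–25 kPa: Δp = 120 hPa = 12000 Pa, q̄ = 0.00087 kg/kg → 0.00087 × 12000 / 9.8 = 1.07 mm
PW = 26.46 + 10.36 + 1.07 = 37.89 ≈ 37.9 mm.
Rainfall = ε × PW = 0.35 × 37.9 = 13.3 mm.

PW ≈ 37.9 mm; rainfall ≈ 13.3 mm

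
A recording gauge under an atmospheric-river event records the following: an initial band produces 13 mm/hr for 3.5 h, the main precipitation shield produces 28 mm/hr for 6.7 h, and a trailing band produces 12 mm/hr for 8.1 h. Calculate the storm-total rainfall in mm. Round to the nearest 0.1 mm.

Total = Σ Rᵢ Δtᵢ = 13 × 3.5 + 28 × 6.7 + 12 × 8.1
      = 45.5 + 187.6 + 97.2 = 330.3 mm.

total ≈ 330.3 mm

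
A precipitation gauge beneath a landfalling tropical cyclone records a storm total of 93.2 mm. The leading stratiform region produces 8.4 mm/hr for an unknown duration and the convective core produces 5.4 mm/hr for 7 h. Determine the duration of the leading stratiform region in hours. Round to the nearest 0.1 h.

duration ≈ 6.6 h

Known phases: 5.4 × 7 = 37.8 mm.
Remaining depth = 93.2 − 37.8 = 55.4 mm.
Duration = 55.4 / 8.4 = 6.6 h.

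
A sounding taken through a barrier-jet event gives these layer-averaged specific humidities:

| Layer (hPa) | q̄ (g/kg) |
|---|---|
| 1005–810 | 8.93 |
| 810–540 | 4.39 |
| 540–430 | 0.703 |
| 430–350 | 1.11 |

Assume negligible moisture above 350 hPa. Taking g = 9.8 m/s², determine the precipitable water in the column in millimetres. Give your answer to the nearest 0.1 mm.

PW ≈ 31.6 mm

Precipitable water is the column-integrated vapour mass per unit area: PW = (1/g) Σ q̄ Δp, with q in kg/kg and Δp in Pa (1 kg/m² of water = 1 mm).
Layer 1005–810 hPa: Δp = 195 hPa = 19500 Pa, q̄ = 0.00893 kg/kg → 0.00893 × 19500 / 9.8 = 17.77 mm
Layer 810–540 hPa: Δp = 270 hPa = 27000 Pa, q̄ = 0.00439 kg/kg → 0.00439 × 27000 / 9.8 = 12.09 mm
Layer 540–430 hPa: Δp = 110 hPa = 11000 Pa, q̄ = 0.000703 kg/kg → 0.000703 × 11000 / 9.8 = 0.79 mm
Layer 430–350 hPa: Δp = 80 hPa = 8000 Pa, q̄ = 0.00111 kg/kg → 0.00111 × 8000 / 9.8 = 0.91 mm
PW = 17.77 + 12.09 + 0.79 + 0.91 = 31.56 ≈ 31.6 mm.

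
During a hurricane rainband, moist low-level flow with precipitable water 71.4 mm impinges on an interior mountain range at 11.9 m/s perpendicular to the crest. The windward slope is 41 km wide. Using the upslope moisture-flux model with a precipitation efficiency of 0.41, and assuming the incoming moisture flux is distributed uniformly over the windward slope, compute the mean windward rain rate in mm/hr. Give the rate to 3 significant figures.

R ≈ 30.6 mm/hr

Incoming column moisture flux per unit ridge length: F = V × PW = 11.9 × 71.4 = 849.66 mm·m/s.
Spread over the 41 km slope with efficiency ε = 0.41: R = ε·F/W = 0.41 × 849.66 / 41000 m = 8.497e-03 mm/s.
R = 8.497e-03 × 3600 = 30.6 mm/hr.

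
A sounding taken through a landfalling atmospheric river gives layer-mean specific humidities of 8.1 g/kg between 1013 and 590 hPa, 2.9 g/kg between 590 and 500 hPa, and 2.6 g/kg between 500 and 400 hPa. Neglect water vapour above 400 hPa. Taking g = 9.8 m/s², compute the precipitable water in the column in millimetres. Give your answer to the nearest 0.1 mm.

PW ≈ 40.3 mm

Precipitable water is the column-integrated vapour mass per unit area: PW = (1/g) Σ q̄ Δp, with q in kg/kg and Δp in Pa (1 kg/m² of water = 1 mm).
Layer 1013–590 hPa: Δp = 423 hPa = 42300 Pa, q̄ = 0.0081 kg/kg → 0.0081 × 42300 / 9.8 = 34.96 mm
Layer 590–500 hPa: Δp = 90 hPa = 9000 Pa, q̄ = 0.0029 kg/kg → 0.0029 × 9000 / 9.8 = 2.66 mm
Layer 500–400 hPa: Δp = 100 hPa = 10000 Pa, q̄ = 0.0026 kg/kg → 0.0026 × 10000 / 9.8 = 2.65 mm
PW = 34.96 + 2.66 + 2.65 = 40.27 ≈ 40.3 mm.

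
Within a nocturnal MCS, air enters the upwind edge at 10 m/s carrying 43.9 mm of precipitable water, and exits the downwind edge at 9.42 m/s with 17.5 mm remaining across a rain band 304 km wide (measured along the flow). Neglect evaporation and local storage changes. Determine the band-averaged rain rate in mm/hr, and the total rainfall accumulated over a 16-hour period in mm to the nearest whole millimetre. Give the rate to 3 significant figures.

R ≈ 3.25 mm/hr; total ≈ 52 mm

Column moisture flux per unit crosswind length is F = V × PW.
Inflow: F_in = 10 × 43.9 = 439 mm·m/s
Outflow: F_out = 9.42 × 17.5 = 164.85 mm·m/s
Steady-state rate R = (F_in − F_out)/L = (439 − 164.85) / 304000 m = 9.018e-04 mm/s.
R = 9.018e-04 × 3600 = 3.25 mm/hr.
Over 16 h: total = 3.25 × 16 = 52 mm.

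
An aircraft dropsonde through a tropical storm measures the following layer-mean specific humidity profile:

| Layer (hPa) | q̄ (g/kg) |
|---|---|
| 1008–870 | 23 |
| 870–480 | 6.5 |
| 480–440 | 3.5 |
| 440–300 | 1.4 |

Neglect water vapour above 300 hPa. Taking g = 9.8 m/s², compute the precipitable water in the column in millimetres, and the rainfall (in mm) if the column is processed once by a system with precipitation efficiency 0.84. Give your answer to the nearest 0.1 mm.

Precipitable water is the column-integrated vapour mass per unit area: PW = (1/g) Σ q̄ Δp, with q in kg/kg and Δp in Pa (1 kg/m² of water = 1 mm).
Layer 1008–870 hPa: Δp = 138 hPa = 13800 Pa, q̄ = 0.023 kg/kg → 0.023 × 13800 / 9.8 = 32.39 mm
Layer 870–480 hPa: Δp = 390 hPa = 39000 Pa, q̄ = 0.0065 kg/kg → 0.0065 × 39000 / 9.8 = 25.87 mm
Layer 480–440 hPa: Δp = 40 hPa = 4000 Pa, q̄ = 0.0035 kg/kg → 0.0035 × 4000 / 9.8 = 1.43 mm
Layer 440–300 hPa: Δp = 140 hPa = 14000 Pa, q̄ = 0.0014 kg/kg → 0.0014 × 14000 / 9.8 = 2.00 mm
PW = 32.39 + 25.87 + 1.43 + 2.00 = 61.69 ≈ 61.7 mm.
Rainfall = ε × PW = 0.84 × 61.7 = 51.8 mm.

PW ≈ 61.7 mm; rainfall ≈ 51.8 mm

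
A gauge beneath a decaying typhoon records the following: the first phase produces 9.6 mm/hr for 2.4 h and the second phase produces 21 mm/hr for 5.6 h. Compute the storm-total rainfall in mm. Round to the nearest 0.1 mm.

total ≈ 140.6 mm

Total = Σ Rᵢ Δtᵢ = 9.6 × 2.4 + 21 × 5.6
      = 23.04 + 117.6 = 140.6 mm.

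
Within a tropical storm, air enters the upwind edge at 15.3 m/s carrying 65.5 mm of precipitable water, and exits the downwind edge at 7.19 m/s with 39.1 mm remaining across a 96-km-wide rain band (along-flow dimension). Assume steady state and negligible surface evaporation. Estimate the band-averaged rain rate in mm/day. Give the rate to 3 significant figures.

R ≈ 649 mm/day

Column moisture flux per unit crosswind length is F = V × PW.
Inflow: F_in = 15.3 × 65.5 = 1002.15 mm·m/s
Outflow: F_out = 7.19 × 39.1 = 281.129 mm·m/s
Steady-state rate R = (F_in − F_out)/L = (1002.15 − 281.129) / 96000 m = 7.511e-03 mm/s.
R = 7.511e-03 × 3600 × 24 = 649 mm/day.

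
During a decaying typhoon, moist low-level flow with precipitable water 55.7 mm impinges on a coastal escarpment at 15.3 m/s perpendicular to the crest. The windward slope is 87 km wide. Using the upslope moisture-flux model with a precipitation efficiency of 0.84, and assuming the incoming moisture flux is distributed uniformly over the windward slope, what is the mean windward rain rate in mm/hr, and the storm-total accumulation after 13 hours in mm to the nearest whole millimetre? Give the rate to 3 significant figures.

R ≈ 29.6 mm/hr; total ≈ 385 mm

Incoming column moisture flux per unit ridge length: F = V × PW = 15.3 × 55.7 = 852.21 mm·m/s.
Spread over the 87 km slope with efficiency ε = 0.84: R = ε·F/W = 0.84 × 852.21 / 87000 m = 8.228e-03 mm/s.
R = 8.228e-03 × 3600 = 29.6 mm/hr.
Over 13 h: total = 29.6 × 13 = 384.8 ≈ 385 mm.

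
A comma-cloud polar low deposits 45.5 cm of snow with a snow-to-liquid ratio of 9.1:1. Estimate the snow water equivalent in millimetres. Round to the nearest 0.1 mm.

SWE = snow depth / ratio = 45.5 cm / 9.1 = 5.000 cm = 50.0 mm.

SWE ≈ 50.0 mm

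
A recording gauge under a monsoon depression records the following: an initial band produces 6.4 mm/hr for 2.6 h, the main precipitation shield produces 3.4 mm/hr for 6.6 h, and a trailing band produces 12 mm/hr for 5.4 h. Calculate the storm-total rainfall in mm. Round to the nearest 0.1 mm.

total ≈ 103.9 mm

Total = Σ Rᵢ Δtᵢ = 6.4 × 2.6 + 3.4 × 6.6 + 12 × 5.4
      = 16.64 + 22.44 + 64.8 = 103.9 mm.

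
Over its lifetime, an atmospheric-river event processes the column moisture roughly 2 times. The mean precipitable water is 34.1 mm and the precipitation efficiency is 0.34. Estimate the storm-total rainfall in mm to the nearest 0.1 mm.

Each cycle deposits ε × PW = 0.34 × 34.1 = 11.594 mm.
Over 2 cycles: 2 × 11.594 = 23.2 mm.

rainfall ≈ 23.2 mm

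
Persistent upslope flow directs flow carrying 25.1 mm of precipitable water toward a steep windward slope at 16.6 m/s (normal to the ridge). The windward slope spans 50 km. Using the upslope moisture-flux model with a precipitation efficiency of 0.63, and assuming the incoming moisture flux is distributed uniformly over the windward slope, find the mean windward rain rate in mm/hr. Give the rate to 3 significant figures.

Incoming column moisture flux per unit ridge length: F = V × PW = 16.6 × 25.1 = 416.66 mm·m/s.
Spread over the 50 km slope with efficiency ε = 0.63: R = ε·F/W = 0.63 × 416.66 / 50000 m = 5.250e-03 mm/s.
R = 5.250e-03 × 3600 = 18.9 mm/hr.

R ≈ 18.9 mm/hr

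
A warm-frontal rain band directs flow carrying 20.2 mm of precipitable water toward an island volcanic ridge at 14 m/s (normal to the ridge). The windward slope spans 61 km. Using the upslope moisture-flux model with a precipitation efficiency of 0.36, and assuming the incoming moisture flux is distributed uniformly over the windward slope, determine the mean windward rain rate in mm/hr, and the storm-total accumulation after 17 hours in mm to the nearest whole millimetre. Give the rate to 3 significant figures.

R ≈ 6.01 mm/hr; total ≈ 102 mm

Incoming column moisture flux per unit ridge length: F = V × PW = 14 × 20.2 = 282.8 mm·m/s.
Spread over the 61 km slope with efficiency ε = 0.36: R = ε·F/W = 0.36 × 282.8 / 61000 m = 1.669e-03 mm/s.
R = 1.669e-03 × 3600 = 6.01 mm/hr.
Over 17 h: total = 6.01 × 17 = 102.17 ≈ 102 mm.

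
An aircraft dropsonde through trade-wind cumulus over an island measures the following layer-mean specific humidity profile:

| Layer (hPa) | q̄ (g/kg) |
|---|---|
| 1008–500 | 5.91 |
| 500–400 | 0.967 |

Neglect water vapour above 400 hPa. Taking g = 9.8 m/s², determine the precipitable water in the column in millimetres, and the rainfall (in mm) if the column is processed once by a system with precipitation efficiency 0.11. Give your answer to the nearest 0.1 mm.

Precipitable water is the column-integrated vapour mass per unit area: PW = (1/g) Σ q̄ Δp, with q in kg/kg and Δp in Pa (1 kg/m² of water = 1 mm).
Layer 1008–500 hPa: Δp = 508 hPa = 50800 Pa, q̄ = 0.00591 kg/kg → 0.00591 × 50800 / 9.8 = 30.64 mm
Layer 500–400 hPa: Δp = 100 hPa = 10000 Pa, q̄ = 0.000967 kg/kg → 0.000967 × 10000 / 9.8 = 0.99 mm
PW = 30.64 + 0.99 = 31.63 ≈ 31.6 mm.
Rainfall = ε × PW = 0.11 × 31.6 = 3.5 mm.

PW ≈ 31.6 mm; rainfall ≈ 3.5 mm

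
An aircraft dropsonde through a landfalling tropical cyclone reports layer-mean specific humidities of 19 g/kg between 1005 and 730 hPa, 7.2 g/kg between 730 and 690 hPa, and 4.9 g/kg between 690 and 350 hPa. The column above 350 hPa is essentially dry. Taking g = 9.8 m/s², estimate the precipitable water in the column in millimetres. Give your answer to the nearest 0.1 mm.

Precipitable water is the column-integrated vapour mass per unit area: PW = (1/g) Σ q̄ Δp, with q in kg/kg and Δp in Pa (1 kg/m² of water = 1 mm).
Layer 1005–730 hPa: Δp = 275 hPa = 27500 Pa, q̄ = 0.019 kg/kg → 0.019 × 27500 / 9.8 = 53.32 mm
Layer 730–690 hPa: Δp = 40 hPa = 4000 Pa, q̄ = 0.0072 kg/kg → 0.0072 × 4000 / 9.8 = 2.94 mm
Layer 690–350 hPa: Δp = 340 hPa = 34000 Pa, q̄ = 0.0049 kg/kg → 0.0049 × 34000 / 9.8 = 17.00 mm
PW = 53.32 + 2.94 + 17.00 = 73.26 ≈ 73.3 mm.

PW ≈ 73.3 mm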